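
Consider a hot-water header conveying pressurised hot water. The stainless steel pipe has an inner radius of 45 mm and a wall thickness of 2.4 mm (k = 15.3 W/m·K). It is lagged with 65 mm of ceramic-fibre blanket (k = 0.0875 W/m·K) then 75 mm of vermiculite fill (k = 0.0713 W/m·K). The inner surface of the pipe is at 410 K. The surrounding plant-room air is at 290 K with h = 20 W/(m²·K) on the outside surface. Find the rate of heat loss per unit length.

Radial resistances (cylindrical: R_cond = ln(r_o/r_i)/(2πkL), R_conv = 1/(h·2πrL)):
R_stainless steel pipe wall = ln(47.4/45)/(2π×15.3×1) = 5.405×10^-4 K/W
R_ceramic-fibre blanket = ln(112.4/47.4)/(2π×0.0875×1) = 1.571 K/W
R_vermiculite fill = ln(187.4/112.4)/(2π×0.0713×1) = 1.141 K/W
R_outer film = 1/(h_o·2πr_oL) = 1/(20×2π×0.1874×1) = 0.04246 K/W
R_total = 2.755 K/W
Q = ΔT/R_total = 120/2.755

q′ ≈ 43.6 W/m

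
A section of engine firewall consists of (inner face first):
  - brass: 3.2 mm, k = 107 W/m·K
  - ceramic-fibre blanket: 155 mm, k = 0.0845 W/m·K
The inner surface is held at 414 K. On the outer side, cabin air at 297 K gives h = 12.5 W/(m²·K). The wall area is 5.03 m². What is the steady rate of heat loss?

Q ≈ 307 W

Series thermal resistances:
R_brass = L/(kA) = 0.0032/(107×5.03) = 5.946×10^-6 K/W
R_ceramic-fibre blanket = L/(kA) = 0.155/(0.0845×5.03) = 0.3647 K/W
R_outer film = 1/(h_o·A) = 1/(12.5×5.03) = 0.0159 K/W
R_total = 0.3806 K/W
Q = ΔT / R_total = 117 / 0.3806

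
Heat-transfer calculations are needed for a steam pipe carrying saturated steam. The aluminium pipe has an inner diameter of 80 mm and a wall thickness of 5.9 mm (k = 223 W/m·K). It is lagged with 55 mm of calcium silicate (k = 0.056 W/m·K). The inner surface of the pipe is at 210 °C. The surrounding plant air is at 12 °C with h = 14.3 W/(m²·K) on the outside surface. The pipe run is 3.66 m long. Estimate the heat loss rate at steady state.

Q ≈ 309 W

Cylindrical conduction, so R = ln(r₂/r₁)/(2πkL) per layer, in series:
R_aluminium pipe wall = ln(45.9/40)/(2π×223×3.66) = 2.683×10^-5 K/W
R_calcium silicate = ln(100.9/45.9)/(2π×0.056×3.66) = 0.6116 K/W
R_outer film = 1/(h_o·2πr_oL) = 1/(14.3×2π×0.1009×3.66) = 0.03014 K/W
R_total = 0.6418 K/W
Q = ΔT/R_total = 198/0.6418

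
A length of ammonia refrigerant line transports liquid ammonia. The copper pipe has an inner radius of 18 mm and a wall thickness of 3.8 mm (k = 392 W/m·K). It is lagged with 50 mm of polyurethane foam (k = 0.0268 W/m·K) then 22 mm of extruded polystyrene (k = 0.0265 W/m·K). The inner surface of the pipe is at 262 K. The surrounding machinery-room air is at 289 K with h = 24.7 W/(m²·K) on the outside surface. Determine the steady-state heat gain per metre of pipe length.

q′ ≈ 3.08 W/m

Per-layer cylindrical resistances, series-summed:
R_copper pipe wall = ln(21.8/18)/(2π×392×1) = 7.777×10^-5 K/W
R_polyurethane foam = ln(71.8/21.8)/(2π×0.0268×1) = 7.079 K/W
R_extruded polystyrene = ln(93.8/71.8)/(2π×0.0265×1) = 1.605 K/W
R_outer film = 1/(h_o·2πr_oL) = 1/(24.7×2π×0.0938×1) = 0.06869 K/W
R_total = 8.753 K/W
Q = ΔT/R_total = 27/8.753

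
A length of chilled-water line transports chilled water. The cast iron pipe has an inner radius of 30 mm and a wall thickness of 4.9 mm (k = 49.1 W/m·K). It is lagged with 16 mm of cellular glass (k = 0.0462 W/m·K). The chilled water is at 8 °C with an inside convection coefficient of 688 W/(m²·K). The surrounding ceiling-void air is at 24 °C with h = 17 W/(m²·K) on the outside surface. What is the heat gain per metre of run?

Radial resistances (cylindrical: R_cond = ln(r_o/r_i)/(2πkL), R_conv = 1/(h·2πrL)):
R_inner film = 1/(h_i·2πr₁L) = 1/(688×2π×0.03×1) = 0.007711 K/W
R_cast iron pipe wall = ln(34.9/30)/(2π×49.1×1) = 4.904×10^-4 K/W
R_cellular glass = ln(50.9/34.9)/(2π×0.0462×1) = 1.3 K/W
R_outer film = 1/(h_o·2πr_oL) = 1/(17×2π×0.0509×1) = 0.1839 K/W
R_total = 1.492 K/W
Q = ΔT/R_total = 16/1.492

q′ ≈ 10.7 W/m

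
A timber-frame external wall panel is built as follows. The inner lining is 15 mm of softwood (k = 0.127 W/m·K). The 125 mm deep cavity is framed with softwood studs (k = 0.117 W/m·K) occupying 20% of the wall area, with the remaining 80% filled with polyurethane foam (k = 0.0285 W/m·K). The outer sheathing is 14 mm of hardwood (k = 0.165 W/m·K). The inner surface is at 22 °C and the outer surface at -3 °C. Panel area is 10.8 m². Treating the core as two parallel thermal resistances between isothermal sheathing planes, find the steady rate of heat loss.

Sheathing layers in series; stud and cavity paths in parallel between them.
R_inner = 0.015/(0.127×10.8) = 0.01094 K/W
R_stud  = 0.125/(0.117×0.2×10.8) = 0.4946 K/W
R_cav   = 0.125/(0.0285×0.8×10.8) = 0.5076 K/W
1/R_core = 1/R_stud + 1/R_cav → R_core = 0.2505 K/W
R_outer = 0.014/(0.165×10.8) = 0.007856 K/W
R_total = 0.2693 K/W
Q = ΔT/R_total = 25/0.2693

Q ≈ 92.8 W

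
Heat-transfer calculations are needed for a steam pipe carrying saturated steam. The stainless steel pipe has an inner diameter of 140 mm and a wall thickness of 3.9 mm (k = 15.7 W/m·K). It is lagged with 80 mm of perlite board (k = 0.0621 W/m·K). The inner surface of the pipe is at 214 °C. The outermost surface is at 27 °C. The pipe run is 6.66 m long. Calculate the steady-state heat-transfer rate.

For a radial system each layer contributes R = ln(r_out/r_in)/(2πkL); films add R = 1/(hA).
R_stainless steel pipe wall = ln(73.9/70)/(2π×15.7×6.66) = 8.253×10^-5 K/W
R_perlite board = ln(153.9/73.9)/(2π×0.0621×6.66) = 0.2823 K/W
R_total = 0.2824 K/W
Q = ΔT/R_total = 187/0.2824

Q ≈ 662 W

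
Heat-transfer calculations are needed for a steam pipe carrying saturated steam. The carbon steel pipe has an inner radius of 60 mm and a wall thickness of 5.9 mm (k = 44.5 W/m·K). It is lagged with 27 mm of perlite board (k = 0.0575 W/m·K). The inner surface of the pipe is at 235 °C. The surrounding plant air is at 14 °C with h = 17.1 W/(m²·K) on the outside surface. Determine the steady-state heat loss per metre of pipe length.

Per-layer cylindrical resistances, series-summed:
R_carbon steel pipe wall = ln(65.9/60)/(2π×44.5×1) = 3.355×10^-4 K/W
R_perlite board = ln(92.9/65.9)/(2π×0.0575×1) = 0.9505 K/W
R_outer film = 1/(h_o·2πr_oL) = 1/(17.1×2π×0.0929×1) = 0.1002 K/W
R_total = 1.051 K/W
Q = ΔT/R_total = 221/1.051

q′ ≈ 210 W/m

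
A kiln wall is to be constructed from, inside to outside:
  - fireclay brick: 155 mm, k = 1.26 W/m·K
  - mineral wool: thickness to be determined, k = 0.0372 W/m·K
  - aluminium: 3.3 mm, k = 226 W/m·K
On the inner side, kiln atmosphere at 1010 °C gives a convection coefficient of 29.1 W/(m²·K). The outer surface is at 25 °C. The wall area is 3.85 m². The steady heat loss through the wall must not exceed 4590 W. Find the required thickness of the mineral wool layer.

Series thermal resistances:
R_inner film = 1/(h_i·A) = 1/(29.1×3.85) = 0.008926 K/W
R_fireclay brick = L/(kA) = 0.155/(1.26×3.85) = 0.03195 K/W
R_aluminium = L/(kA) = 0.0033/(226×3.85) = 3.793×10^-6 K/W
Sum of the known resistances R_other = 0.04088 K/W
Required total resistance R_tot = ΔT/Q_allow = 985/4590 = 0.2146 K/W
R_mineral wool = R_tot − R_other = 0.1737 K/W
L = R·k·A = 0.1737×0.0372×3.85

L ≈ 24.9 mm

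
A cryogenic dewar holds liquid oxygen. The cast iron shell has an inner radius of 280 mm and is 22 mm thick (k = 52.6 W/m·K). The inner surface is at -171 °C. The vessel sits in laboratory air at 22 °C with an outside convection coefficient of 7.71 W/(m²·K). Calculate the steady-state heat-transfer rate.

Each spherical layer contributes R = (1/r_i − 1/r_o)/(4πk):
R_cast iron shell = (1/0.28 − 1/0.302)/(4π×52.6) = 3.936×10^-4 K/W
R_outer film = 1/(h·4πr_o²) = 1/(7.71×4π×0.302²) = 0.1132 K/W
R_total = 0.1136 K/W
Q = ΔT/R_total = 193/0.1136

Q ≈ 1700 W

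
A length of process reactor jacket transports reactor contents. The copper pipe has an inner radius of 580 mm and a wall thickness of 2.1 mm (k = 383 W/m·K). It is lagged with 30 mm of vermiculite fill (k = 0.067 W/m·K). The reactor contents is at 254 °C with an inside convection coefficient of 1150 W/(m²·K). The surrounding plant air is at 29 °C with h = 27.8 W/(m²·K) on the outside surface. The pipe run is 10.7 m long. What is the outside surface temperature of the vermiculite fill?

Treating each annulus and film as a series resistance:
R_inner film = 1/(h_i·2πr₁L) = 1/(1150×2π×0.58×10.7) = 2.23×10^-5 K/W
R_copper pipe wall = ln(582.1/580)/(2π×383×10.7) = 1.404×10^-7 K/W
R_vermiculite fill = ln(612.1/582.1)/(2π×0.067×10.7) = 0.01116 K/W
R_outer film = 1/(h_o·2πr_oL) = 1/(27.8×2π×0.6121×10.7) = 8.741×10^-4 K/W
R_total = 0.01205 K/W
Q = ΔT/R_total = 225/0.01205
Q = 18700 W
T_interface = T_inner − Q·ΣR(inner→interface) = 254 − 18700×0.01118

T ≈ 45.3 °C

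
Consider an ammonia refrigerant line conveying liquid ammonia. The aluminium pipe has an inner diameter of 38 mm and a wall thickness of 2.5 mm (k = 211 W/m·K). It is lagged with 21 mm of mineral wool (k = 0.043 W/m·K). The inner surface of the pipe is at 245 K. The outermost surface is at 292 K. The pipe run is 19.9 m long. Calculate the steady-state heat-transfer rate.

Per-layer cylindrical resistances, series-summed:
R_aluminium pipe wall = ln(21.5/19)/(2π×211×19.9) = 4.685×10^-6 K/W
R_mineral wool = ln(42.5/21.5)/(2π×0.043×19.9) = 0.1267 K/W
R_total = 0.1268 K/W
Q = ΔT/R_total = 47/0.1268

Q ≈ 371 W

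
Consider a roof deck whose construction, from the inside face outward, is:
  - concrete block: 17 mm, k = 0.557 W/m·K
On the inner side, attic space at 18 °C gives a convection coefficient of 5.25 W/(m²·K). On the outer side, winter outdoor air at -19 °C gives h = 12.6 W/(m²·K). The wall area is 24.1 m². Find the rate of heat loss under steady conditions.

Thermal resistances in series:
R_inner film = 1/(h_i·A) = 1/(5.25×24.1) = 0.007904 K/W
R_concrete block = L/(kA) = 0.017/(0.557×24.1) = 0.001266 K/W
R_outer film = 1/(h_o·A) = 1/(12.6×24.1) = 0.003293 K/W
R_total = 0.01246 K/W
Q = ΔT / R_total = 37 / 0.01246

Q ≈ 2970 W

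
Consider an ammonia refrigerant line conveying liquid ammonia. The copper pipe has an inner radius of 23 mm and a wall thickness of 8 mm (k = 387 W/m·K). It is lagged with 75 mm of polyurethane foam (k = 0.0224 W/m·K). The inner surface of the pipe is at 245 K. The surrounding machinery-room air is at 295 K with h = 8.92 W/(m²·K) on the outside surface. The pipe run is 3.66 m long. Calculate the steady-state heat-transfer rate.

Treating each annulus and film as a series resistance:
R_copper pipe wall = ln(31/23)/(2π×387×3.66) = 3.354×10^-5 K/W
R_polyurethane foam = ln(106/31)/(2π×0.0224×3.66) = 2.387 K/W
R_outer film = 1/(h_o·2πr_oL) = 1/(8.92×2π×0.106×3.66) = 0.04599 K/W
R_total = 2.433 K/W
Q = ΔT/R_total = 50/2.433

Q ≈ 20.6 W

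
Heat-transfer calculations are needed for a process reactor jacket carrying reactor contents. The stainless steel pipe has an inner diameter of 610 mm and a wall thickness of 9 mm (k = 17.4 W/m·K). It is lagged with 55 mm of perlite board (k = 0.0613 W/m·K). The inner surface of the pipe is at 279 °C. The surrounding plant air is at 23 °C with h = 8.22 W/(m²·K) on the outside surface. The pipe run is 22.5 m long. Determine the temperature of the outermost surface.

T ≈ 51.5 °C

For a radial system each layer contributes R = ln(r_out/r_in)/(2πkL); films add R = 1/(hA).
R_stainless steel pipe wall = ln(314/305)/(2π×17.4×22.5) = 1.182×10^-5 K/W
R_perlite board = ln(369/314)/(2π×0.0613×22.5) = 0.01862 K/W
R_outer film = 1/(h_o·2πr_oL) = 1/(8.22×2π×0.369×22.5) = 0.002332 K/W
R_total = 0.02097 K/W
Q = ΔT/R_total = 256/0.02097
Q = 12200 W
T_interface = T_inner − Q·ΣR(inner→interface) = 279 − 12200×0.01864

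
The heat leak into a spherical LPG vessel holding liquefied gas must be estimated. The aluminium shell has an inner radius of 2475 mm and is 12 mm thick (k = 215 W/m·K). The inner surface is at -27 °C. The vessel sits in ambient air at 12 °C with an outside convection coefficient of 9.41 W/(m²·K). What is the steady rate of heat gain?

Q ≈ 28500 W

Radial (spherical) resistances in series:
R_aluminium shell = (1/2.475 − 1/2.487)/(4π×215) = 7.216×10^-7 K/W
R_outer film = 1/(h·4πr_o²) = 1/(9.41×4π×2.487²) = 0.001367 K/W
R_total = 0.001368 K/W
Q = ΔT/R_total = 39/0.001368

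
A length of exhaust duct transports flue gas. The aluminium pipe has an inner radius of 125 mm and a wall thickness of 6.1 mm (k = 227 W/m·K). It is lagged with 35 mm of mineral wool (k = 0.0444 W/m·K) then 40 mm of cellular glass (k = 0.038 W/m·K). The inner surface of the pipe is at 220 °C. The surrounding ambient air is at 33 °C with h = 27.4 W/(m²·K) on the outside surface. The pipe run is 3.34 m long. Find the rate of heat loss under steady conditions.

Radial resistances (cylindrical: R_cond = ln(r_o/r_i)/(2πkL), R_conv = 1/(h·2πrL)):
R_aluminium pipe wall = ln(131.1/125)/(2π×227×3.34) = 1×10^-5 K/W
R_mineral wool = ln(166.1/131.1)/(2π×0.0444×3.34) = 0.254 K/W
R_cellular glass = ln(206.1/166.1)/(2π×0.038×3.34) = 0.2706 K/W
R_outer film = 1/(h_o·2πr_oL) = 1/(27.4×2π×0.2061×3.34) = 0.008438 K/W
R_total = 0.533 K/W
Q = ΔT/R_total = 187/0.533

Q ≈ 351 W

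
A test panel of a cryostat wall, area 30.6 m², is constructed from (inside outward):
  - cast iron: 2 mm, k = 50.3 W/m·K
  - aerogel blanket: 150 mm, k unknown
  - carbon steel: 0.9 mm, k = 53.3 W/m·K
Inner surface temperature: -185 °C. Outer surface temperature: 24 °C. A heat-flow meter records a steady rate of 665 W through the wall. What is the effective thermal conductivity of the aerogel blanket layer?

Using the resistance-network approach (series):
R_cast iron = L/(kA) = 0.002/(50.3×30.6) = 1.299×10^-6 K/W
R_carbon steel = L/(kA) = 0.0009/(53.3×30.6) = 5.518×10^-7 K/W
Sum of known resistances R_other = 1.851×10^-6 K/W
Total R = ΔT/Q = 209/665 = 0.3143 K/W
R_aerogel blanket = R_total − R_other = 0.3143 K/W
k = L/(R·A) = 0.15/(0.3143×30.6)

k ≈ 0.0156 W/(m·K)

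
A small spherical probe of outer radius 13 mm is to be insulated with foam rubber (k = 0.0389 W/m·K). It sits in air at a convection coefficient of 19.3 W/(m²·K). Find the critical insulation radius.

r_cr ≈ 4.03 mm

For a sphere r_cr = 2k/h = 2×0.0389/19.3
r_cr = 4.03 mm; since the bare radius (13 mm) is above r_cr, any added insulation will reduce heat loss.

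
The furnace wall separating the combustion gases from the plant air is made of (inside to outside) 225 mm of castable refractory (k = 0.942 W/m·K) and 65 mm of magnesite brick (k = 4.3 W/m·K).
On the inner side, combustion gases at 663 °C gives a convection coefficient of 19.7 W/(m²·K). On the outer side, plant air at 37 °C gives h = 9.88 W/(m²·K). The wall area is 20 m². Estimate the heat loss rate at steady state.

Series thermal resistances:
R_inner film = 1/(h_i·A) = 1/(19.7×20) = 0.002538 K/W
R_castable refractory = L/(kA) = 0.225/(0.942×20) = 0.01194 K/W
R_magnesite brick = L/(kA) = 0.065/(4.3×20) = 7.558×10^-4 K/W
R_outer film = 1/(h_o·A) = 1/(9.88×20) = 0.005061 K/W
R_total = 0.0203 K/W
Q = ΔT / R_total = 626 / 0.0203

Q ≈ 30800 W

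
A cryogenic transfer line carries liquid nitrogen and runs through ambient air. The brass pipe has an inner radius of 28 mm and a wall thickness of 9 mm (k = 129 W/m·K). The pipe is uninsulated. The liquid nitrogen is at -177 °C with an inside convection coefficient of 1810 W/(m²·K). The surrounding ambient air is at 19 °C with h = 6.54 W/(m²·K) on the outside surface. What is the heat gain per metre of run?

For a radial system each layer contributes R = ln(r_out/r_in)/(2πkL); films add R = 1/(hA).
R_inner film = 1/(h_i·2πr₁L) = 1/(1810×2π×0.028×1) = 0.00314 K/W
R_brass pipe wall = ln(37/28)/(2π×129×1) = 3.439×10^-4 K/W
R_outer film = 1/(h_o·2πr_oL) = 1/(6.54×2π×0.037×1) = 0.6577 K/W
R_total = 0.6612 K/W
Q = ΔT/R_total = 196/0.6612

q′ ≈ 296 W/m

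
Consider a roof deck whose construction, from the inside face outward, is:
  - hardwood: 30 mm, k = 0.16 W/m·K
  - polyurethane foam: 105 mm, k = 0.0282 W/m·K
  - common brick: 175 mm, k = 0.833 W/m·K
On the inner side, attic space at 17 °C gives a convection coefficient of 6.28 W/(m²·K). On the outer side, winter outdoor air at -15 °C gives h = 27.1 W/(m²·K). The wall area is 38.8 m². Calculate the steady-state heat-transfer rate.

Q ≈ 288 W

Using the resistance-network approach (series):
R_inner film = 1/(h_i·A) = 1/(6.28×38.8) = 0.004104 K/W
R_hardwood = L/(kA) = 0.03/(0.16×38.8) = 0.004832 K/W
R_polyurethane foam = L/(kA) = 0.105/(0.0282×38.8) = 0.09596 K/W
R_common brick = L/(kA) = 0.175/(0.833×38.8) = 0.005415 K/W
R_outer film = 1/(h_o·A) = 1/(27.1×38.8) = 9.51×10^-4 K/W
R_total = 0.1113 K/W
Q = ΔT / R_total = 32 / 0.1113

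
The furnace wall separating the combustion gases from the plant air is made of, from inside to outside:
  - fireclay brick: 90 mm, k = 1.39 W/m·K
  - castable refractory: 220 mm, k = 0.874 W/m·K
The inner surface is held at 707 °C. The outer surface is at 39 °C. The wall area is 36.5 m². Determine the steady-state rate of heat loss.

Q ≈ 77000 W

Treating each layer as a thermal resistance in series:
R_fireclay brick = L/(kA) = 0.09/(1.39×36.5) = 0.001774 K/W
R_castable refractory = L/(kA) = 0.22/(0.874×36.5) = 0.006896 K/W
R_total = 0.00867 K/W
Q = ΔT / R_total = 668 / 0.00867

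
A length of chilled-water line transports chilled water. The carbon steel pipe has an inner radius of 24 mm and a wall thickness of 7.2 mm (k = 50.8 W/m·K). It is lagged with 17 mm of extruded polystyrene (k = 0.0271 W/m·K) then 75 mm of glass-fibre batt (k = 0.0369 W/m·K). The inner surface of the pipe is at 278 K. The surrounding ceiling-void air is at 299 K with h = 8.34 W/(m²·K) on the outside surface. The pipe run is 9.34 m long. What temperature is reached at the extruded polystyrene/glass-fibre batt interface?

Per-layer cylindrical resistances, series-summed:
R_carbon steel pipe wall = ln(31.2/24)/(2π×50.8×9.34) = 8.801×10^-5 K/W
R_extruded polystyrene = ln(48.2/31.2)/(2π×0.0271×9.34) = 0.2735 K/W
R_glass-fibre batt = ln(123.2/48.2)/(2π×0.0369×9.34) = 0.4334 K/W
R_outer film = 1/(h_o·2πr_oL) = 1/(8.34×2π×0.1232×9.34) = 0.01658 K/W
R_total = 0.7235 K/W
Q = ΔT/R_total = 21/0.7235
Q = 29 W
T_interface = T_inner + Q·ΣR(inner→interface) = 278 + 29×0.2736

T ≈ 286 K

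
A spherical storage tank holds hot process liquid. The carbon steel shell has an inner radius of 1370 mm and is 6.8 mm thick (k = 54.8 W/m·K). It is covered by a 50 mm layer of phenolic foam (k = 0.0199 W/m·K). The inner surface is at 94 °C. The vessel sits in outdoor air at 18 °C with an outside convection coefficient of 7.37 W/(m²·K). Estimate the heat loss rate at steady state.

Radial (spherical) resistances in series:
R_carbon steel shell = (1/1.37 − 1/1.3768)/(4π×54.8) = 5.235×10^-6 K/W
R_phenolic foam = (1/1.3768 − 1/1.4268)/(4π×0.0199) = 0.1018 K/W
R_outer film = 1/(h·4πr_o²) = 1/(7.37×4π×1.4268²) = 0.005304 K/W
R_total = 0.1071 K/W
Q = ΔT/R_total = 76/0.1071

Q ≈ 710 W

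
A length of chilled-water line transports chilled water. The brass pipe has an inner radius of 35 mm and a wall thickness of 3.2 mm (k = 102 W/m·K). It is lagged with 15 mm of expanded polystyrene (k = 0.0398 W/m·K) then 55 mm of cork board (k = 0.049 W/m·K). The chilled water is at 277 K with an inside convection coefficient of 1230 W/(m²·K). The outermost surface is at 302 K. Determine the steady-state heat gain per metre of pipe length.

Per-layer cylindrical resistances, series-summed:
R_inner film = 1/(h_i·2πr₁L) = 1/(1230×2π×0.035×1) = 0.003697 K/W
R_brass pipe wall = ln(38.2/35)/(2π×102×1) = 1.365×10^-4 K/W
R_expanded polystyrene = ln(53.2/38.2)/(2π×0.0398×1) = 1.325 K/W
R_cork board = ln(108.2/53.2)/(2π×0.049×1) = 2.306 K/W
R_total = 3.634 K/W
Q = ΔT/R_total = 25/3.634

q′ ≈ 6.88 W/m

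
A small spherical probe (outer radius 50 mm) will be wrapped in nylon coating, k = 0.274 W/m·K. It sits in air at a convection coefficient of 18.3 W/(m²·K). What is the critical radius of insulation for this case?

For a sphere r_cr = 2k/h = 2×0.274/18.3
r_cr = 29.9 mm; since the bare radius (50 mm) is above r_cr, any added insulation will reduce heat loss.

r_cr ≈ 29.9 mm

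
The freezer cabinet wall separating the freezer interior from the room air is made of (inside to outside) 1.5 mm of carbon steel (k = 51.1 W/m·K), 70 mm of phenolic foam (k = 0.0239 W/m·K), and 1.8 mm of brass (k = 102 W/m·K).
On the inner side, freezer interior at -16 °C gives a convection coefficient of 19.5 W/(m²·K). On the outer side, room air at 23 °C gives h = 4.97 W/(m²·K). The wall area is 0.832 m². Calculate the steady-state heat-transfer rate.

Treating each layer as a thermal resistance in series:
R_inner film = 1/(h_i·A) = 1/(19.5×0.832) = 0.06164 K/W
R_carbon steel = L/(kA) = 0.0015/(51.1×0.832) = 3.528×10^-5 K/W
R_phenolic foam = L/(kA) = 0.07/(0.0239×0.832) = 3.52 K/W
R_brass = L/(kA) = 0.0018/(102×0.832) = 2.121×10^-5 K/W
R_outer film = 1/(h_o·A) = 1/(4.97×0.832) = 0.2418 K/W
R_total = 3.824 K/W
Q = ΔT / R_total = 39 / 3.824

Q ≈ 10.2 W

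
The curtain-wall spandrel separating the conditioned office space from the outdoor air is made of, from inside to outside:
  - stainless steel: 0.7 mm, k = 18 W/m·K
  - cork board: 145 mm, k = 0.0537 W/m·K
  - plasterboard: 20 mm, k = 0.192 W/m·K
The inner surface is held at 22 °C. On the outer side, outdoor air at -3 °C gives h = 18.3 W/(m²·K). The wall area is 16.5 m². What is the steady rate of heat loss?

Model the wall as resistances in series:
R_stainless steel = L/(kA) = 0.0007/(18×16.5) = 2.357×10^-6 K/W
R_cork board = L/(kA) = 0.145/(0.0537×16.5) = 0.1636 K/W
R_plasterboard = L/(kA) = 0.02/(0.192×16.5) = 0.006313 K/W
R_outer film = 1/(h_o·A) = 1/(18.3×16.5) = 0.003312 K/W
R_total = 0.1733 K/W
Q = ΔT / R_total = 25 / 0.1733

Q ≈ 144 W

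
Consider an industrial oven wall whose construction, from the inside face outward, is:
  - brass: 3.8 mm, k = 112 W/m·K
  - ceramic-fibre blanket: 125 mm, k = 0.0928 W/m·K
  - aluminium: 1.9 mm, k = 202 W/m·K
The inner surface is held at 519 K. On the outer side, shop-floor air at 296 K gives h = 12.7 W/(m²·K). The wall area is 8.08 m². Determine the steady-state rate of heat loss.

Q ≈ 1260 W

Treating each layer as a thermal resistance in series:
R_brass = L/(kA) = 0.0038/(112×8.08) = 4.199×10^-6 K/W
R_ceramic-fibre blanket = L/(kA) = 0.125/(0.0928×8.08) = 0.1667 K/W
R_aluminium = L/(kA) = 0.0019/(202×8.08) = 1.164×10^-6 K/W
R_outer film = 1/(h_o·A) = 1/(12.7×8.08) = 0.009745 K/W
R_total = 0.1765 K/W
Q = ΔT / R_total = 223 / 0.1765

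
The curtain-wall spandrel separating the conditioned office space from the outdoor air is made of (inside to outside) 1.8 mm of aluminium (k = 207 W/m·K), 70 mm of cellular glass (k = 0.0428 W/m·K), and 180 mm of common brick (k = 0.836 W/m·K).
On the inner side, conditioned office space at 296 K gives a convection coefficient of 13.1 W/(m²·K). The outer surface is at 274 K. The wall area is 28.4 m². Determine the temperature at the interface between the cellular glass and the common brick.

Treating each layer as a thermal resistance in series:
R_inner film = 1/(h_i·A) = 1/(13.1×28.4) = 0.002688 K/W
R_aluminium = L/(kA) = 0.0018/(207×28.4) = 3.062×10^-7 K/W
R_cellular glass = L/(kA) = 0.07/(0.0428×28.4) = 0.05759 K/W
R_common brick = L/(kA) = 0.18/(0.836×28.4) = 0.007581 K/W
R_total = 0.06786 K/W;  Q = ΔT/R_total = 22/0.06786 = 324.2 W
T_interface = T_inner − Q·ΣR(inner→interface) = 296 − 324×0.06028

T ≈ 276 K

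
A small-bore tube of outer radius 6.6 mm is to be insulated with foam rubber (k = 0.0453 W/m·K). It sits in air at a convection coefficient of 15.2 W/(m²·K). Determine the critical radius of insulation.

r_cr ≈ 2.98 mm

For a cylinder r_cr = k/h = 0.0453/15.2
r_cr = 2.98 mm; since the bare radius (6.6 mm) is above r_cr, any added insulation will reduce heat loss.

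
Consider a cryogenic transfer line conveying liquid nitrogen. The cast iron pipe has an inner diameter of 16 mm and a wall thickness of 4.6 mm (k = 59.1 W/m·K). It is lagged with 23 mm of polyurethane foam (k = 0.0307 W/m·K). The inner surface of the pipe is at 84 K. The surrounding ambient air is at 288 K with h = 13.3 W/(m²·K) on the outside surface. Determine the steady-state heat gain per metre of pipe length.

Per-layer cylindrical resistances, series-summed:
R_cast iron pipe wall = ln(12.6/8)/(2π×59.1×1) = 0.001223 K/W
R_polyurethane foam = ln(35.6/12.6)/(2π×0.0307×1) = 5.385 K/W
R_outer film = 1/(h_o·2πr_oL) = 1/(13.3×2π×0.0356×1) = 0.3361 K/W
R_total = 5.722 K/W
Q = ΔT/R_total = 204/5.722

q′ ≈ 35.7 W/m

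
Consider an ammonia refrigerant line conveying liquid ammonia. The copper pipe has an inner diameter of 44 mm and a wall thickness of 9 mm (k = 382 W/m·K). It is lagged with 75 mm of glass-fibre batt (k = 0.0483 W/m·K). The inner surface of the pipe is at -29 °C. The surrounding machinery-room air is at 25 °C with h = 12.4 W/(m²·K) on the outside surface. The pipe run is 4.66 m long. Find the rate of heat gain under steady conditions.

Q ≈ 60.3 W

Treating each annulus and film as a series resistance:
R_copper pipe wall = ln(31/22)/(2π×382×4.66) = 3.066×10^-5 K/W
R_glass-fibre batt = ln(106/31)/(2π×0.0483×4.66) = 0.8694 K/W
R_outer film = 1/(h_o·2πr_oL) = 1/(12.4×2π×0.106×4.66) = 0.02598 K/W
R_total = 0.8954 K/W
Q = ΔT/R_total = 54/0.8954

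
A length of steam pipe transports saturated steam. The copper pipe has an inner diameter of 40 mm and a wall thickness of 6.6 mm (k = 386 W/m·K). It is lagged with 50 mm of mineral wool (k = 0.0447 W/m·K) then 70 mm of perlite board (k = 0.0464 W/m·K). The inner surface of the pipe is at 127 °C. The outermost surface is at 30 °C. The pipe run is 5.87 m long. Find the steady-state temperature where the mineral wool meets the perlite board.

Per-layer cylindrical resistances, series-summed:
R_copper pipe wall = ln(26.6/20)/(2π×386×5.87) = 2.003×10^-5 K/W
R_mineral wool = ln(76.6/26.6)/(2π×0.0447×5.87) = 0.6416 K/W
R_perlite board = ln(146.6/76.6)/(2π×0.0464×5.87) = 0.3793 K/W
R_total = 1.021 K/W
Q = ΔT/R_total = 97/1.021
Q = 95 W
T_interface = T_inner − Q·ΣR(inner→interface) = 127 − 95×0.6416

T ≈ 66 °C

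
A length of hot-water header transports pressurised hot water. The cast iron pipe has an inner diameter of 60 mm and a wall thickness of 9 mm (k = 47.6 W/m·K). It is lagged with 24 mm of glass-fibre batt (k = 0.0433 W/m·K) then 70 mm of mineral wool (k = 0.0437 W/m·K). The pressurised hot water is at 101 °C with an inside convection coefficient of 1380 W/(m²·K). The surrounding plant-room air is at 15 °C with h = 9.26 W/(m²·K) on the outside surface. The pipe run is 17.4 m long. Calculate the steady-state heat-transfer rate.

Q ≈ 324 W

Cylindrical conduction, so R = ln(r₂/r₁)/(2πkL) per layer, in series:
R_inner film = 1/(h_i·2πr₁L) = 1/(1380×2π×0.03×17.4) = 2.209×10^-4 K/W
R_cast iron pipe wall = ln(39/30)/(2π×47.6×17.4) = 5.042×10^-5 K/W
R_glass-fibre batt = ln(63/39)/(2π×0.0433×17.4) = 0.1013 K/W
R_mineral wool = ln(133/63)/(2π×0.0437×17.4) = 0.1564 K/W
R_outer film = 1/(h_o·2πr_oL) = 1/(9.26×2π×0.133×17.4) = 0.007427 K/W
R_total = 0.2654 K/W
Q = ΔT/R_total = 86/0.2654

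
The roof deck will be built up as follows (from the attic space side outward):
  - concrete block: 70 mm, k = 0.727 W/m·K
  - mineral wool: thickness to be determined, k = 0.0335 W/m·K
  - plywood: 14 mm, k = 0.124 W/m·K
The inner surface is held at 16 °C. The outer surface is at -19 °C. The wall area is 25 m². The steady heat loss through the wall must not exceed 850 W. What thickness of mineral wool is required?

Treating each layer as a thermal resistance in series:
R_concrete block = L/(kA) = 0.07/(0.727×25) = 0.003851 K/W
R_plywood = L/(kA) = 0.014/(0.124×25) = 0.004516 K/W
Sum of the known resistances R_other = 0.008368 K/W
Required total resistance R_tot = ΔT/Q_allow = 35/850 = 0.04118 K/W
R_mineral wool = R_tot − R_other = 0.03281 K/W
L = R·k·A = 0.03281×0.0335×25

L ≈ 27.5 mm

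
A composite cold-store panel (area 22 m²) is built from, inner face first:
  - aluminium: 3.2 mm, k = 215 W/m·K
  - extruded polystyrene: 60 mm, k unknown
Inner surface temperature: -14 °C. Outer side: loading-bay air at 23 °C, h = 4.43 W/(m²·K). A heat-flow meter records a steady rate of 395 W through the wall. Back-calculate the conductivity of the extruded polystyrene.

k ≈ 0.0327 W/(m·K)

Using the resistance-network approach (series):
R_aluminium = L/(kA) = 0.0032/(215×22) = 6.765×10^-7 K/W
R_outer film = 1/(h_o·A) = 1/(4.43×22) = 0.01026 K/W
Sum of known resistances R_other = 0.01026 K/W
Total R = ΔT/Q = 37/395 = 0.09367 K/W
R_extruded polystyrene = R_total − R_other = 0.08341 K/W
k = L/(R·A) = 0.06/(0.08341×22)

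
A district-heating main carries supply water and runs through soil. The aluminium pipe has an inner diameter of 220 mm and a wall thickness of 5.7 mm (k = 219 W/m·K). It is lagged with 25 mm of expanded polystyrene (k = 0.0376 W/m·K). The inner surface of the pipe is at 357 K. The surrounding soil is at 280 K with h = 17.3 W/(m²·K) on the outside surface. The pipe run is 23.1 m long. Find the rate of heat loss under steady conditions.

Q ≈ 1990 W

For a radial system each layer contributes R = ln(r_out/r_in)/(2πkL); films add R = 1/(hA).
R_aluminium pipe wall = ln(115.7/110)/(2π×219×23.1) = 1.589×10^-6 K/W
R_expanded polystyrene = ln(140.7/115.7)/(2π×0.0376×23.1) = 0.03585 K/W
R_outer film = 1/(h_o·2πr_oL) = 1/(17.3×2π×0.1407×23.1) = 0.002831 K/W
R_total = 0.03868 K/W
Q = ΔT/R_total = 77/0.03868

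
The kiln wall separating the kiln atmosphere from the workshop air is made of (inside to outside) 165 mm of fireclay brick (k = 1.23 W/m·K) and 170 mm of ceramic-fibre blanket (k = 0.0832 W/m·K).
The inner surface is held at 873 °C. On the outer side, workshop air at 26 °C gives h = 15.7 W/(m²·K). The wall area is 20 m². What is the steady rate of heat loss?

Thermal resistances in series:
R_fireclay brick = L/(kA) = 0.165/(1.23×20) = 0.006707 K/W
R_ceramic-fibre blanket = L/(kA) = 0.17/(0.0832×20) = 0.1022 K/W
R_outer film = 1/(h_o·A) = 1/(15.7×20) = 0.003185 K/W
R_total = 0.1121 K/W
Q = ΔT / R_total = 847 / 0.1121

Q ≈ 7560 W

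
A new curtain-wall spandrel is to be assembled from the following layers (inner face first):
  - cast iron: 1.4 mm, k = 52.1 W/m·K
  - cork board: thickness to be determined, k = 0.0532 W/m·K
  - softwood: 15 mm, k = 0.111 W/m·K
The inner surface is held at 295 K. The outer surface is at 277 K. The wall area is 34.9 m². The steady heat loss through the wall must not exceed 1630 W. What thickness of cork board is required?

L ≈ 13.3 mm

Series thermal resistances:
R_cast iron = L/(kA) = 0.0014/(52.1×34.9) = 7.7×10^-7 K/W
R_softwood = L/(kA) = 0.015/(0.111×34.9) = 0.003872 K/W
Sum of the known resistances R_other = 0.003873 K/W
Required total resistance R_tot = ΔT/Q_allow = 18/1630 = 0.01104 K/W
R_cork board = R_tot − R_other = 0.00717 K/W
L = R·k·A = 0.00717×0.0532×34.9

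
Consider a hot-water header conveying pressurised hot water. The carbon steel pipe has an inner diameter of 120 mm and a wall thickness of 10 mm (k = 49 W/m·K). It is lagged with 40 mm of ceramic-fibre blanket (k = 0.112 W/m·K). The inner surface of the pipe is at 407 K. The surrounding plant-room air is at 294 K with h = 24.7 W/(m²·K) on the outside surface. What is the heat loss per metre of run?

Per-layer cylindrical resistances, series-summed:
R_carbon steel pipe wall = ln(70/60)/(2π×49×1) = 5.007×10^-4 K/W
R_ceramic-fibre blanket = ln(110/70)/(2π×0.112×1) = 0.6423 K/W
R_outer film = 1/(h_o·2πr_oL) = 1/(24.7×2π×0.11×1) = 0.05858 K/W
R_total = 0.7014 K/W
Q = ΔT/R_total = 113/0.7014

q′ ≈ 161 W/m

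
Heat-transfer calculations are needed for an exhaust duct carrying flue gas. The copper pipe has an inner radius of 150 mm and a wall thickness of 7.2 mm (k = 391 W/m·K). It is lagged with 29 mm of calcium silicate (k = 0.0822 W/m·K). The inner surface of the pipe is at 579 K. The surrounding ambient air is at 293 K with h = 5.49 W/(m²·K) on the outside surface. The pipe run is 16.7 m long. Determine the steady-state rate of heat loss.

Radial resistances (cylindrical: R_cond = ln(r_o/r_i)/(2πkL), R_conv = 1/(h·2πrL)):
R_copper pipe wall = ln(157.2/150)/(2π×391×16.7) = 1.143×10^-6 K/W
R_calcium silicate = ln(186.2/157.2)/(2π×0.0822×16.7) = 0.01963 K/W
R_outer film = 1/(h_o·2πr_oL) = 1/(5.49×2π×0.1862×16.7) = 0.009323 K/W
R_total = 0.02895 K/W
Q = ΔT/R_total = 286/0.02895

Q ≈ 9880 W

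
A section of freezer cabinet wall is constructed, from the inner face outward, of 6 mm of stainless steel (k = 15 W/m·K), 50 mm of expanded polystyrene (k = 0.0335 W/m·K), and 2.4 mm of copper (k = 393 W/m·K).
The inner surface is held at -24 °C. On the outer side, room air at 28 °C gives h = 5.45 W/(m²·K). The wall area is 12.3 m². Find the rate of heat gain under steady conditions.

Q ≈ 382 W

Series thermal resistances:
R_stainless steel = L/(kA) = 0.006/(15×12.3) = 3.252×10^-5 K/W
R_expanded polystyrene = L/(kA) = 0.05/(0.0335×12.3) = 0.1213 K/W
R_copper = L/(kA) = 0.0024/(393×12.3) = 4.965×10^-7 K/W
R_outer film = 1/(h_o·A) = 1/(5.45×12.3) = 0.01492 K/W
R_total = 0.1363 K/W
Q = ΔT / R_total = 52 / 0.1363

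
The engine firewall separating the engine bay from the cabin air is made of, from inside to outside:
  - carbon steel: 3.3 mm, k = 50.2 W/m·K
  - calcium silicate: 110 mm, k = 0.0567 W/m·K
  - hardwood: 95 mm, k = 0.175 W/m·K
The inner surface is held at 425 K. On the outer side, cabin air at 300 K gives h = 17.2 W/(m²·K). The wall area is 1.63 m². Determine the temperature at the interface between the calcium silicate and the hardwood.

T ≈ 330 K

Using the resistance-network approach (series):
R_carbon steel = L/(kA) = 0.0033/(50.2×1.63) = 4.033×10^-5 K/W
R_calcium silicate = L/(kA) = 0.11/(0.0567×1.63) = 1.19 K/W
R_hardwood = L/(kA) = 0.095/(0.175×1.63) = 0.333 K/W
R_outer film = 1/(h_o·A) = 1/(17.2×1.63) = 0.03567 K/W
R_total = 1.559 K/W;  Q = ΔT/R_total = 125/1.559 = 80.18 W
T_interface = T_inner − Q·ΣR(inner→interface) = 425 − 80.2×1.19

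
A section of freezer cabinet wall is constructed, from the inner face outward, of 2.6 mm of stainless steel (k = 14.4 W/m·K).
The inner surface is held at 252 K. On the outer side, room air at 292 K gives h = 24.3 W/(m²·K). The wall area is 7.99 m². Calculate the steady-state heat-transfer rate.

Series thermal resistances:
R_stainless steel = L/(kA) = 0.0026/(14.4×7.99) = 2.26×10^-5 K/W
R_outer film = 1/(h_o·A) = 1/(24.3×7.99) = 0.00515 K/W
R_total = 0.005173 K/W
Q = ΔT / R_total = 40 / 0.005173

Q ≈ 7730 W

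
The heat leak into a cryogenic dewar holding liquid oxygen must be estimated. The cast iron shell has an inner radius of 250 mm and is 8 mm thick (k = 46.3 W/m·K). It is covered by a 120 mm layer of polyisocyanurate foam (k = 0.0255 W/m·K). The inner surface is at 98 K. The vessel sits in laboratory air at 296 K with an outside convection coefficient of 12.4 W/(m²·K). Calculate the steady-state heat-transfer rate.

Spherical conduction: R = (1/r_in − 1/r_out)/(4πk) per layer; series-sum.
R_cast iron shell = (1/0.25 − 1/0.258)/(4π×46.3) = 2.132×10^-4 K/W
R_polyisocyanurate foam = (1/0.258 − 1/0.378)/(4π×0.0255) = 3.84 K/W
R_outer film = 1/(h·4πr_o²) = 1/(12.4×4π×0.378²) = 0.04491 K/W
R_total = 3.885 K/W
Q = ΔT/R_total = 198/3.885

Q ≈ 51 W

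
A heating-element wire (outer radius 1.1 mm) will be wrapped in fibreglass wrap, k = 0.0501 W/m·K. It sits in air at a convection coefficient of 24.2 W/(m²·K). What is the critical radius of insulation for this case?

For a cylinder r_cr = k/h = 0.0501/24.2
r_cr = 2.07 mm; since the bare radius (1.1 mm) is below r_cr, adding a thin layer of insulation will *increase* heat loss.

r_cr ≈ 2.07 mm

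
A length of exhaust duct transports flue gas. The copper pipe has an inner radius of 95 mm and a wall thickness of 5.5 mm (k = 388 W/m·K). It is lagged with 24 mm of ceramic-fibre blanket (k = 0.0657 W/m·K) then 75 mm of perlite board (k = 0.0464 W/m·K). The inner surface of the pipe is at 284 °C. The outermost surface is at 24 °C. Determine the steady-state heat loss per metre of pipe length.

q′ ≈ 122 W/m

Per-layer cylindrical resistances, series-summed:
R_copper pipe wall = ln(100.5/95)/(2π×388×1) = 2.309×10^-5 K/W
R_ceramic-fibre blanket = ln(124.5/100.5)/(2π×0.0657×1) = 0.5188 K/W
R_perlite board = ln(199.5/124.5)/(2π×0.0464×1) = 1.617 K/W
R_total = 2.136 K/W
Q = ΔT/R_total = 260/2.136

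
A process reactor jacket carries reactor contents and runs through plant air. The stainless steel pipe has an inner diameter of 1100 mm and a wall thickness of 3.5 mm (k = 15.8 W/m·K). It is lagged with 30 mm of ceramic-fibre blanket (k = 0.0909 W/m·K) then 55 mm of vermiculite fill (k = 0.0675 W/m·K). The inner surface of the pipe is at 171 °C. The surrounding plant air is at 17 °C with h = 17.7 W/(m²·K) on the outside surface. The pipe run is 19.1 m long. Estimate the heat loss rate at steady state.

Cylindrical conduction, so R = ln(r₂/r₁)/(2πkL) per layer, in series:
R_stainless steel pipe wall = ln(553.5/550)/(2π×15.8×19.1) = 3.345×10^-6 K/W
R_ceramic-fibre blanket = ln(583.5/553.5)/(2π×0.0909×19.1) = 0.004839 K/W
R_vermiculite fill = ln(638.5/583.5)/(2π×0.0675×19.1) = 0.01112 K/W
R_outer film = 1/(h_o·2πr_oL) = 1/(17.7×2π×0.6385×19.1) = 7.373×10^-4 K/W
R_total = 0.0167 K/W
Q = ΔT/R_total = 154/0.0167

Q ≈ 9220 W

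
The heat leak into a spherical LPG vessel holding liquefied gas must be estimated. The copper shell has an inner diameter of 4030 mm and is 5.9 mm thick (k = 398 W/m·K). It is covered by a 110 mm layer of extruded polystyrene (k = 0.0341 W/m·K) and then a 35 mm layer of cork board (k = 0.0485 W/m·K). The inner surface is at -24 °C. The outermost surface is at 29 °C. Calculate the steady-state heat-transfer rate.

Q ≈ 736 W

Radial (spherical) resistances in series:
R_copper shell = (1/2.015 − 1/2.0209)/(4π×398) = 2.897×10^-7 K/W
R_extruded polystyrene = (1/2.0209 − 1/2.1309)/(4π×0.0341) = 0.05961 K/W
R_cork board = (1/2.1309 − 1/2.1659)/(4π×0.0485) = 0.01244 K/W
R_total = 0.07205 K/W
Q = ΔT/R_total = 53/0.07205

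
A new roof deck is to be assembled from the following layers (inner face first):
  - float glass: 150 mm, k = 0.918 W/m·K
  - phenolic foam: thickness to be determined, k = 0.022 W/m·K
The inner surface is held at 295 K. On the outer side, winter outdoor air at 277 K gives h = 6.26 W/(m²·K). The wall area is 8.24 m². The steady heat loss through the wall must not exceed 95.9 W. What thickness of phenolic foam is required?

L ≈ 26.9 mm

Series thermal resistances:
R_float glass = L/(kA) = 0.15/(0.918×8.24) = 0.01983 K/W
R_outer film = 1/(h_o·A) = 1/(6.26×8.24) = 0.01939 K/W
Sum of the known resistances R_other = 0.03922 K/W
Required total resistance R_tot = ΔT/Q_allow = 18/95.9 = 0.1877 K/W
R_phenolic foam = R_tot − R_other = 0.1485 K/W
L = R·k·A = 0.1485×0.022×8.24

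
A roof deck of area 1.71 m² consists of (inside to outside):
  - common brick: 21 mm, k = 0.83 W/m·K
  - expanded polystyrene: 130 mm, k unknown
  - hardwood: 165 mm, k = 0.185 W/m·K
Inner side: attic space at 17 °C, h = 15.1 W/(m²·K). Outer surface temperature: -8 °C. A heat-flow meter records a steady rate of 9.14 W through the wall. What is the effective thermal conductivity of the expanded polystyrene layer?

k ≈ 0.0352 W/(m·K)

Model the wall as resistances in series:
R_inner film = 1/(h_i·A) = 1/(15.1×1.71) = 0.03873 K/W
R_common brick = L/(kA) = 0.021/(0.83×1.71) = 0.0148 K/W
R_hardwood = L/(kA) = 0.165/(0.185×1.71) = 0.5216 K/W
Sum of known resistances R_other = 0.5751 K/W
Total R = ΔT/Q = 25/9.14 = 2.735 K/W
R_expanded polystyrene = R_total − R_other = 2.16 K/W
k = L/(R·A) = 0.13/(2.16×1.71)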